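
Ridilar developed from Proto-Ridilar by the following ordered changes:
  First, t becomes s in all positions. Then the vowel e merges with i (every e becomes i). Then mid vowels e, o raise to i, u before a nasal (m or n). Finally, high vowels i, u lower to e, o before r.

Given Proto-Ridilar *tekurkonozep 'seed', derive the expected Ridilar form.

sikorkunozip

Ridilar: *tekurkonozep > sekurkonozep > sikurkonozip > sikurkunozip > sikorkunozip  (by unconditioned shift, vowel merger, pre-nasal raising, pre-rhotic lowering)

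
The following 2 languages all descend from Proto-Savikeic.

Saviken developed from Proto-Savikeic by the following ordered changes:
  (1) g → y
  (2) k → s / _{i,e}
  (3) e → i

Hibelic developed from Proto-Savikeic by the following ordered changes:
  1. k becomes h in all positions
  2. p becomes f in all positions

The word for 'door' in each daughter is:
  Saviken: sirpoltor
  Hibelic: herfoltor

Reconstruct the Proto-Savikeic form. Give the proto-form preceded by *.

*kerpoltor

Position 2: Saviken has i, Hibelic has e. Hibelic preserves e here (none of its changes turn any other segment into e), so the proto-segment is *e.
Position 4: Saviken has p, Hibelic has f. Saviken preserves p here (none of its changes turn any other segment into p), so the proto-segment is *p.
Position 1: Saviken has s, Hibelic has h. Taking the neighbouring segments as reconstructed: Saviken s could go back to *k or *s; Hibelic h could go back to *k or *h — the one source consistent with every daughter is *k.
The remaining positions agree across the daughters. Check the candidate against every language:
Saviken: start from *kerpoltor.
  rule 1: no change — kerpoltor
  rule 2 (palatalisation): kerpoltor → serpoltor
  rule 3 (vowel merger): serpoltor → sirpoltor
  ⇒ Saviken sirpoltor
Hibelic: *kerpoltor > herpoltor > herfoltor  (by unconditioned shift, unconditioned shift)
Only *kerpoltor yields all of Saviken sirpoltor, Hibelic herfoltor.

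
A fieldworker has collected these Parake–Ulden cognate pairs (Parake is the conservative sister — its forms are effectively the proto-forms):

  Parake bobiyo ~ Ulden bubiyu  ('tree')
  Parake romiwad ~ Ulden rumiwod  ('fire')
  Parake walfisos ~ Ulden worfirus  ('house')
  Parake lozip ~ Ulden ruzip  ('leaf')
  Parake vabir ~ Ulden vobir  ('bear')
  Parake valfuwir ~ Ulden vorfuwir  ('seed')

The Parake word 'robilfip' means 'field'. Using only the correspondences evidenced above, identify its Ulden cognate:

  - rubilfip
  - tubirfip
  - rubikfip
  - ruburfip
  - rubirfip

rubirfip

bobiyo ~ bubiyu — Parake o corresponds to Ulden u after a consonant, before a labial obstruent.
walfisos ~ worfirus, valfuwir ~ vorfuwir — Parake l corresponds to Ulden r after a vowel, before a labial obstruent.
Applying these to Parake 'robilfip':
  robilfip → rubilfip   (o→u after a consonant, before a labial obstruent)
  rubilfip → rubirfip   (l→r after a vowel, before a labial obstruent)
So the Ulden cognate is 'rubirfip'.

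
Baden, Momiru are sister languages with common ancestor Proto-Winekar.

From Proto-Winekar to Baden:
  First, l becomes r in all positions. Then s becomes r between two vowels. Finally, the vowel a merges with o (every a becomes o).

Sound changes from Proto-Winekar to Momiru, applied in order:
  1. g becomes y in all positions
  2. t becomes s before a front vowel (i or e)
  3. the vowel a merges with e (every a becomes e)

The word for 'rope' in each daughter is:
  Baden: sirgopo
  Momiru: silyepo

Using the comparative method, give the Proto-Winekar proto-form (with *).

Position 3: Baden has r, Momiru has l. Momiru preserves l here (none of its changes turn any other segment into l), so the proto-segment is *l.
Position 4: Baden has g, Momiru has y. Baden preserves g here (none of its changes turn any other segment into g), so the proto-segment is *g.
Continuing position by position gives *silgapo; check it forward:
Baden: *silgapo
  silgapo → sirgapo   [unconditioned shift]
  sirgapo (rule 2 does not apply)
  sirgapo → sirgopo   [vowel merger]
  giving Baden sirgopo.
Momiru: start from *silgapo.
  rule 1 (unconditioned shift): silgapo → silyapo
  rule 2: no change — silyapo
  rule 3 (vowel merger): silyapo → silyepo
  ⇒ Momiru silyepo
Only *silgapo yields all of Baden sirgopo, Momiru silyepo.

*silgapo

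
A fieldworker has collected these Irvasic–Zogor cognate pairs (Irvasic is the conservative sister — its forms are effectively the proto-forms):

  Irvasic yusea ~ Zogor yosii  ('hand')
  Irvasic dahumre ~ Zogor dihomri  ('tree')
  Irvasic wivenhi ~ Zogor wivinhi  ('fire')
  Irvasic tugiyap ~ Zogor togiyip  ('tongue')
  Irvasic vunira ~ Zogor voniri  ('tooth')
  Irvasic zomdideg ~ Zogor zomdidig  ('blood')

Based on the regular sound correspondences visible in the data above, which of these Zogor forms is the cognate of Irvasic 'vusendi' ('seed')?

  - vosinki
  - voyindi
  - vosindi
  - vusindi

vosindi

yusea ~ yosii, tugiyap ~ togiyip — Irvasic u corresponds to Zogor o after a consonant, before a consonant other than r, m, n, p, b, f, v.
wivenhi ~ wivinhi — Irvasic e corresponds to Zogor i after a consonant, before a nasal.
Applying these to Irvasic 'vusendi':
  vusendi → vosendi   (u→o after a consonant, before a consonant other than r, m, n, p, b, f, v)
  vosendi → vosindi   (e→i after a consonant, before a nasal)
So the Zogor cognate is 'vosindi'.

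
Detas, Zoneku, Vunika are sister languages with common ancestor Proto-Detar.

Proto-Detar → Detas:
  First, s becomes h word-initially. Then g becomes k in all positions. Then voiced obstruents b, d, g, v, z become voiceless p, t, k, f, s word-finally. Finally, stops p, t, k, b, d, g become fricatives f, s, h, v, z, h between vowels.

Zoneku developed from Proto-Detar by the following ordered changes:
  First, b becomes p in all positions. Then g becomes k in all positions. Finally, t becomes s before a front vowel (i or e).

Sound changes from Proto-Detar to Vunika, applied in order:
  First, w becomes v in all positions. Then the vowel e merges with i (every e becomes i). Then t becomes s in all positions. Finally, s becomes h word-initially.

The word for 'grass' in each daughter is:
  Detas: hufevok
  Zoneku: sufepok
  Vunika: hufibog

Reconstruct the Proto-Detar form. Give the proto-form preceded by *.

*sufebog

Position 4: Detas has e, Zoneku has e, Vunika has i. Detas preserves e here (none of its changes turn any other segment into e), so the proto-segment is *e.
Position 1: Detas has h, Zoneku has s, Vunika has h. Taking the neighbouring segments as reconstructed: Detas h could go back to *s or *h; Zoneku s can only go back to *s; Vunika h could go back to *t or *s or *h — the one source consistent with every daughter is *s.
Verify the candidate proto-form against each daughter:
Detas: start from *sufebog.
  rule 1 (debuccalisation): sufebog → hufebog
  rule 2 (unconditioned shift): hufebog → hufebok
  rule 3: no change — hufebok
  rule 4 (intervocalic lenition): hufebok → hufevok
  ⇒ Detas hufevok
Zoneku: *sufebog
  sufebog → sufepog   [unconditioned shift]
  sufepog → sufepok   [unconditioned shift]
  sufepok (rule 3 does not apply)
  giving Zoneku sufepok.
Vunika: *sufebog
  sufebog (rule 1 does not apply)
  sufebog → sufibog   [vowel merger]
  sufibog (rule 3 does not apply)
  sufibog → hufibog   [debuccalisation]
  giving Vunika hufibog.
*sufebog is the unique common source.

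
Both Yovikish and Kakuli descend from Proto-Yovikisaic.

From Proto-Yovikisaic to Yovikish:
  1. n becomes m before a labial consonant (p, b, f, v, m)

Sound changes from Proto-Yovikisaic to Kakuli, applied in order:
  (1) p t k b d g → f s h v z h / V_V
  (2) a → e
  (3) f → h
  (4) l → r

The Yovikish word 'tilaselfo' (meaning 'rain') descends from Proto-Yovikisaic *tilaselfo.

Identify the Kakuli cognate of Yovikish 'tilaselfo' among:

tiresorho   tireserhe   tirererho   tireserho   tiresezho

tireserho

Kakuli: *tilaselfo
  tilaselfo (rule 1 does not apply)
  tilaselfo → tileselfo   [vowel merger]
  tileselfo → tileselho   [unconditioned shift]
  tileselho → tireserho   [unconditioned shift]
  giving Kakuli tireserho.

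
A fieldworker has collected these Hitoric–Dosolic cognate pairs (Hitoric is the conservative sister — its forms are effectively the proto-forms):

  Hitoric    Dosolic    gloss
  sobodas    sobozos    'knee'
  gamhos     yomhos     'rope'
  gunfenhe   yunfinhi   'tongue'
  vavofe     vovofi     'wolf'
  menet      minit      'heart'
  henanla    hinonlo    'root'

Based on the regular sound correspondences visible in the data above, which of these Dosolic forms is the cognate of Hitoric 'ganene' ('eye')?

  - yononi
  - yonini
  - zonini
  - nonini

yonini

gamhos ~ yomhos — Hitoric g corresponds to Dosolic y word-initially before a back vowel.
henanla ~ hinonlo — Hitoric a corresponds to Dosolic o after a consonant, before a nasal.
gunfenhe ~ yunfinhi, menet ~ minit — Hitoric e corresponds to Dosolic i after a consonant, before a nasal.
gunfenhe ~ yunfinhi, vavofe ~ vovofi — Hitoric e corresponds to Dosolic i word-finally.
Applying these to Hitoric 'ganene':
  ganene → yanene   (g→y word-initially before a back vowel)
  yanene → yonene   (a→o after a consonant, before a nasal)
  yonene → yonine   (e→i after a consonant, before a nasal)
  yonine → yonini   (e→i word-finally)
So the Dosolic cognate is 'yonini'.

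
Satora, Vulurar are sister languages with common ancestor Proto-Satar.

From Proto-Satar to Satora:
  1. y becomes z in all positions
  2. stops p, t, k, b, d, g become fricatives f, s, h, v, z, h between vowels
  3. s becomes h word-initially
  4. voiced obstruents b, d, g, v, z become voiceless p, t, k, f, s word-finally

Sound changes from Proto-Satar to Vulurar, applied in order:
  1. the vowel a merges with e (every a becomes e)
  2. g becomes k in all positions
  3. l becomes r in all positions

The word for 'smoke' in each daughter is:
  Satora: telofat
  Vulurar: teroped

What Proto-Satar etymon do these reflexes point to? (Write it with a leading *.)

Position 5: Satora has f, Vulurar has p. Vulurar preserves p here (none of its changes turn any other segment into p), so the proto-segment is *p.
Position 3: Satora has l, Vulurar has r. Satora preserves l here (none of its changes turn any other segment into l), so the proto-segment is *l.
Position 7: Satora has t, Vulurar has d. Vulurar preserves d here (none of its changes turn any other segment into d), so the proto-segment is *d.
Continuing position by position gives *telopad; check it forward:
Satora: *telopad
  telopad (rule 1 does not apply)
  telopad → telofad   [intervocalic lenition]
  telofad (rule 3 does not apply)
  telofad → telofat   [final devoicing]
  giving Satora telofat.
Vulurar: start from *telopad.
  rule 1 (vowel merger): telopad → teloped
  rule 2: no change — teloped
  rule 3 (unconditioned shift): teloped → teroped
  ⇒ Vulurar teroped
*telopad is the unique common source.

*telopad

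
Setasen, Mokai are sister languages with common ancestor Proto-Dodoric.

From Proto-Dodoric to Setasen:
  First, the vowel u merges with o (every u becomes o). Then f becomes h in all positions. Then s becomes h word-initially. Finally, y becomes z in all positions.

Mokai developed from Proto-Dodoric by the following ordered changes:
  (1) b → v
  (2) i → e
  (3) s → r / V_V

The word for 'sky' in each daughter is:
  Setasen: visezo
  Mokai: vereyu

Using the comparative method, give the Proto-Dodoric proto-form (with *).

Position 6: Setasen has o, Mokai has u. Mokai preserves u here (none of its changes turn any other segment into u), so the proto-segment is *u.
Position 3: Setasen has s, Mokai has r. Setasen preserves s here (none of its changes turn any other segment into s), so the proto-segment is *s.
Position 5: Setasen has z, Mokai has y. Mokai preserves y here (none of its changes turn any other segment into y), so the proto-segment is *y.
Verify the candidate proto-form against each daughter:
Setasen: *viseyu
  viseyu → viseyo   [vowel merger]
  viseyo (rule 2 does not apply)
  viseyo (rule 3 does not apply)
  viseyo → visezo   [unconditioned shift]
  giving Setasen visezo.
Mokai: start from *viseyu.
  rule 1: no change — viseyu
  rule 2 (vowel merger): viseyu → veseyu
  rule 3 (rhotacism): veseyu → vereyu
  ⇒ Mokai vereyu
*viseyu is the unique common source.

*viseyu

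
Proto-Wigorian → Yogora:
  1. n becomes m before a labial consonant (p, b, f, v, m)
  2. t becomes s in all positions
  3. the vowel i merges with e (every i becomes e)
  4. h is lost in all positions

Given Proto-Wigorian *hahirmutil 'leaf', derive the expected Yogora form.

Yogora: *hahirmutil
  hahirmutil (rule 1 does not apply)
  hahirmutil → hahirmusil   [unconditioned shift]
  hahirmusil → hahermusel   [vowel merger]
  hahermusel → aermusel   [h-loss]
  giving Yogora aermusel.

aermusel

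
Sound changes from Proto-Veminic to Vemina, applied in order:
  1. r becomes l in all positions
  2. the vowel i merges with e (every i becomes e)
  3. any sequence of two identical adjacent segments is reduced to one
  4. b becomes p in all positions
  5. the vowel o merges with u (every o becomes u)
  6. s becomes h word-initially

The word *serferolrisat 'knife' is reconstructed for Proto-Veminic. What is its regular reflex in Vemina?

Vemina: start from *serferolrisat.
  rule 1 (unconditioned shift): serferolrisat → selfelollisat
  rule 2 (vowel merger): selfelollisat → selfelollesat
  rule 3 (degemination): selfelollesat → selfelolesat
  rule 4: no change — selfelolesat
  rule 5 (vowel merger): selfelolesat → selfelulesat
  rule 6 (debuccalisation): selfelulesat → helfelulesat
  ⇒ Vemina helfelulesat

helfelulesat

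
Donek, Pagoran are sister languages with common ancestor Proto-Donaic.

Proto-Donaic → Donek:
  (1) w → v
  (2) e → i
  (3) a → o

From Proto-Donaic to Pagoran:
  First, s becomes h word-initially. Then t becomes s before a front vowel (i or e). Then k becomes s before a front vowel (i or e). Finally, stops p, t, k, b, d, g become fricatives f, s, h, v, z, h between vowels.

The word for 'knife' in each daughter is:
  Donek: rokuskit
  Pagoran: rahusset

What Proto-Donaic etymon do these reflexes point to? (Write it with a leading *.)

Position 3: Donek has k, Pagoran has h. Donek preserves k here (none of its changes turn any other segment into k), so the proto-segment is *k.
Position 6: Donek has k, Pagoran has s. Donek preserves k here (none of its changes turn any other segment into k), so the proto-segment is *k.
This points to *rakusket. Verify forward in each daughter:
Donek: *rakusket > rakuskit > rokuskit  (by vowel merger, vowel merger)
Pagoran: start from *rakusket.
  rule 1: no change — rakusket
  rule 2: no change — rakusket
  rule 3 (palatalisation): rakusket → rakusset
  rule 4 (intervocalic lenition): rakusset → rahusset
  ⇒ Pagoran rahusset
No other proto-form is consistent with every reflex, so the reconstruction is *rakusket.

*rakusket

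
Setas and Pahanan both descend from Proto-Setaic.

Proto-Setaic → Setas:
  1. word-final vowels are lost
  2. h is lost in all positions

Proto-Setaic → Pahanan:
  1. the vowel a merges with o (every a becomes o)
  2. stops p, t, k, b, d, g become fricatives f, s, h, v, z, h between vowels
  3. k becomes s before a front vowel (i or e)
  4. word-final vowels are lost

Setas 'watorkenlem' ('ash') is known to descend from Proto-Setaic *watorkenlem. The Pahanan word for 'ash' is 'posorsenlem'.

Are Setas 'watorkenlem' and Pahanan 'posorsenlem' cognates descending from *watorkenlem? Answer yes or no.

no

Derive the expected Pahanan reflex of *watorkenlem:
Pahanan: *watorkenlem
  watorkenlem → wotorkenlem   [vowel merger]
  wotorkenlem → wosorkenlem   [intervocalic lenition]
  wosorkenlem → wosorsenlem   [palatalisation]
  wosorsenlem (rule 4 does not apply)
  giving Pahanan wosorsenlem.
The regular Pahanan reflex would be 'wosorsenlem', but the attested form is 'posorsenlem'. The correspondence is irregular, so they are not cognates (the Pahanan form has a different source).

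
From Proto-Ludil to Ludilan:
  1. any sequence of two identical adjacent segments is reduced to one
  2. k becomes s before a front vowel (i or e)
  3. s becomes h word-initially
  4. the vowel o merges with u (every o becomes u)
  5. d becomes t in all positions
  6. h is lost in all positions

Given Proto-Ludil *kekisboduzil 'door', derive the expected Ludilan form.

Ludilan: *kekisboduzil
  kekisboduzil (rule 1 does not apply)
  kekisboduzil → sesisboduzil   [palatalisation]
  sesisboduzil → hesisboduzil   [debuccalisation]
  hesisboduzil → hesisbuduzil   [vowel merger]
  hesisbuduzil → hesisbutuzil   [unconditioned shift]
  hesisbutuzil → esisbutuzil   [h-loss]
  giving Ludilan esisbutuzil.

esisbutuzil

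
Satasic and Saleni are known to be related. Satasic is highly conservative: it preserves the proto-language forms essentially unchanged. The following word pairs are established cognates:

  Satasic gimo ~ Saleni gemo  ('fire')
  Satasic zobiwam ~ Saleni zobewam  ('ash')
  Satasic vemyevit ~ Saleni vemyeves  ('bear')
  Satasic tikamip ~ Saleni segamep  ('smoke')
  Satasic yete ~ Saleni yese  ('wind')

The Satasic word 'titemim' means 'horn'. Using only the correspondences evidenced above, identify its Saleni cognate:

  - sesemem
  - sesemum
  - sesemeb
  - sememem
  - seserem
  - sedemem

tikamip ~ segamep — Satasic t corresponds to Saleni s word-initially before a front vowel.
zobiwam ~ zobewam, vemyevit ~ vemyeves — Satasic i corresponds to Saleni e after a consonant, before a consonant other than r, m, n, p, b, f, v.
yete ~ yese — Satasic t corresponds to Saleni s between vowels (before a front vowel).
gimo ~ gemo — Satasic i corresponds to Saleni e after a consonant, before a nasal.
Applying these to Satasic 'titemim':
  titemim → sitemim   (t→s word-initially before a front vowel)
  sitemim → setemim   (i→e after a consonant, before a consonant other than r, m, n, p, b, f, v)
  setemim → sesemim   (t→s between vowels (before a front vowel))
  sesemim → sesemem   (i→e after a consonant, before a nasal)
So the Saleni cognate is 'sesemem'.

sesemem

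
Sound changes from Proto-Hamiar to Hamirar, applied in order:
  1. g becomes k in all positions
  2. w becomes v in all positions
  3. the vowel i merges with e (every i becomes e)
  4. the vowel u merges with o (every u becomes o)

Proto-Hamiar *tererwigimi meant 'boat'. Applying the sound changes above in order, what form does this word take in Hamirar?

terervekeme

Hamirar: *tererwigimi > tererwikimi > terervikimi > terervekeme  (by unconditioned shift, unconditioned shift, vowel merger)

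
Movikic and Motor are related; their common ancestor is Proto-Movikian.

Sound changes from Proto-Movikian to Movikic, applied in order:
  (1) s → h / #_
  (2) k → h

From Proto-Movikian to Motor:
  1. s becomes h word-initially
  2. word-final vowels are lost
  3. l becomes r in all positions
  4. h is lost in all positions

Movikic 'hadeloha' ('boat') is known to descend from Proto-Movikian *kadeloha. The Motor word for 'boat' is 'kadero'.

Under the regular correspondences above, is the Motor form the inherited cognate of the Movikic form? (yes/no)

Derive the expected Motor reflex of *kadeloha:
Motor: *kadeloha > kadeloh > kaderoh > kadero  (by apocope, unconditioned shift, h-loss)
Motor 'kadero' matches the regular reflex exactly, so the pair is cognate.

yes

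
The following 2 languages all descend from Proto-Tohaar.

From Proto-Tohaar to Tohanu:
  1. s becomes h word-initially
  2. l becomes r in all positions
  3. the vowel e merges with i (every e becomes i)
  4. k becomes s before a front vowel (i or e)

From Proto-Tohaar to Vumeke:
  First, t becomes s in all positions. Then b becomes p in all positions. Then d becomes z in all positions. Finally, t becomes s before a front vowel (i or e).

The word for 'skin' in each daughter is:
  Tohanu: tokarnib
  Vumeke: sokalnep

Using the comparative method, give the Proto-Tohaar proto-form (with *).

*tokalneb

Position 5: Tohanu has r, Vumeke has l. Vumeke preserves l here (none of its changes turn any other segment into l), so the proto-segment is *l.
Position 7: Tohanu has i, Vumeke has e. Vumeke preserves e here (none of its changes turn any other segment into e), so the proto-segment is *e.
This points to *tokalneb. Verify forward in each daughter:
Tohanu: start from *tokalneb.
  rule 1: no change — tokalneb
  rule 2 (unconditioned shift): tokalneb → tokarneb
  rule 3 (vowel merger): tokarneb → tokarnib
  rule 4: no change — tokarnib
  ⇒ Tohanu tokarnib
Vumeke: *tokalneb
  tokalneb → sokalneb   [unconditioned shift]
  sokalneb → sokalnep   [unconditioned shift]
  sokalnep (rule 3 does not apply)
  sokalnep (rule 4 does not apply)
  giving Vumeke sokalnep.
*tokalneb is the unique common source.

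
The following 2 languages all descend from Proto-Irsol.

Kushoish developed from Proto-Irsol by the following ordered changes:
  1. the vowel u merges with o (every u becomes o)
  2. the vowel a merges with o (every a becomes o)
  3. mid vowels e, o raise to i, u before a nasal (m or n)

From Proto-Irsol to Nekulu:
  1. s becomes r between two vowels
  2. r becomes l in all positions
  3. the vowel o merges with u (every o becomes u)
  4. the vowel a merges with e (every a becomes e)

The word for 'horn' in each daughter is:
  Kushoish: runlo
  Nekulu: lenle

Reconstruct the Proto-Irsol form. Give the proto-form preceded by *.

Position 5: Kushoish has o, Nekulu has e. Taking the neighbouring segments as reconstructed: Kushoish o could go back to *a or *o or *u; Nekulu e could go back to *a or *e — the one source consistent with every daughter is *a.
Position 1: Kushoish has r, Nekulu has l. Kushoish preserves r here (none of its changes turn any other segment into r), so the proto-segment is *r.
Position 2: Kushoish has u, Nekulu has e. Taking the neighbouring segments as reconstructed: Kushoish u could go back to *a or *o or *u; Nekulu e could go back to *a or *e — the one source consistent with every daughter is *a.
Continuing position by position gives *ranla; check it forward:
Kushoish: *ranla
  ranla (rule 1 does not apply)
  ranla → ronlo   [vowel merger]
  ronlo → runlo   [pre-nasal raising]
  giving Kushoish runlo.
Nekulu: *ranla > lanla > lenle  (by unconditioned shift, vowel merger)
No other proto-form is consistent with every reflex, so the reconstruction is *ranla.

*ranla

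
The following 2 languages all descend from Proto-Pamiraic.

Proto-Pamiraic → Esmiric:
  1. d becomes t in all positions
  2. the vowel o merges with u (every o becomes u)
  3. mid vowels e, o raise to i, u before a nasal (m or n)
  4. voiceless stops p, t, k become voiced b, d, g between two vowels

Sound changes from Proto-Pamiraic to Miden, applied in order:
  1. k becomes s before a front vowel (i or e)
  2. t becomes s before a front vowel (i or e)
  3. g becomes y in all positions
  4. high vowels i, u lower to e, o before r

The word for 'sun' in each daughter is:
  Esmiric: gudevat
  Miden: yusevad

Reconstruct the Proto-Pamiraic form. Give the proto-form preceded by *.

Position 7: Esmiric has t, Miden has d. Miden preserves d here (none of its changes turn any other segment into d), so the proto-segment is *d.
Position 3: Esmiric has d, Miden has s. Taking the neighbouring segments as reconstructed: Esmiric d could go back to *t or *d; Miden s could go back to *t or *k or *s — the one source consistent with every daughter is *t.
Continuing position by position gives *gutevad; check it forward:
Esmiric: *gutevad
  gutevad → gutevat   [unconditioned shift]
  gutevat (rule 2 does not apply)
  gutevat (rule 3 does not apply)
  gutevat → gudevat   [intervocalic voicing]
  giving Esmiric gudevat.
Miden: start from *gutevad.
  rule 1: no change — gutevad
  rule 2 (palatalisation): gutevad → gusevad
  rule 3 (unconditioned shift): gusevad → yusevad
  rule 4: no change — yusevad
  ⇒ Miden yusevad
Only *gutevad yields all of Esmiric gudevat, Miden yusevad.

*gutevad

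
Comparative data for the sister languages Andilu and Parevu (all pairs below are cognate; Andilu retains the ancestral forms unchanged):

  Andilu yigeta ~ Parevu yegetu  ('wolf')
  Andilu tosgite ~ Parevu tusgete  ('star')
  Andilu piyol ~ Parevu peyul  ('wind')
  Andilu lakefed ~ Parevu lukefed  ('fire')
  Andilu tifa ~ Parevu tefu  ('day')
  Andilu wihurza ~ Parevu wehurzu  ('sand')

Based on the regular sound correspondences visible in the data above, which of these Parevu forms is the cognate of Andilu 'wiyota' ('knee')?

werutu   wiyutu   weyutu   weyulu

weyutu

yigeta ~ yegetu, tosgite ~ tusgete — Andilu i corresponds to Parevu e after a consonant, before a consonant other than r, m, n, p, b, f, v.
tosgite ~ tusgete, piyol ~ peyul — Andilu o corresponds to Parevu u after a consonant, before a consonant other than r, m, n, p, b, f, v.
yigeta ~ yegetu, tifa ~ tefu — Andilu a corresponds to Parevu u word-finally.
Applying these to Andilu 'wiyota':
  wiyota → weyota   (i→e after a consonant, before a consonant other than r, m, n, p, b, f, v)
  weyota → weyuta   (o→u after a consonant, before a consonant other than r, m, n, p, b, f, v)
  weyuta → weyutu   (a→u word-finally)
So the Parevu cognate is 'weyutu'.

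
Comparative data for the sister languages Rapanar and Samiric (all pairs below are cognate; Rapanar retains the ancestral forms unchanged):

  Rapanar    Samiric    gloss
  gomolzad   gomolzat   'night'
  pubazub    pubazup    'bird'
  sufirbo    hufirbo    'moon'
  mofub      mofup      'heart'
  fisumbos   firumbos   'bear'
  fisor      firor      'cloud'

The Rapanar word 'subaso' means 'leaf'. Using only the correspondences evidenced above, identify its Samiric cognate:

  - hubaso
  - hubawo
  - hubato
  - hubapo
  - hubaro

sufirbo ~ hufirbo — Rapanar s corresponds to Samiric h word-initially before a back vowel.
fisor ~ firor — Rapanar s corresponds to Samiric r between vowels (before a back vowel).
Applying these to Rapanar 'subaso':
  subaso → hubaso   (s→h word-initially before a back vowel)
  hubaso → hubaro   (s→r between vowels (before a back vowel))
So the Samiric cognate is 'hubaro'.

hubaro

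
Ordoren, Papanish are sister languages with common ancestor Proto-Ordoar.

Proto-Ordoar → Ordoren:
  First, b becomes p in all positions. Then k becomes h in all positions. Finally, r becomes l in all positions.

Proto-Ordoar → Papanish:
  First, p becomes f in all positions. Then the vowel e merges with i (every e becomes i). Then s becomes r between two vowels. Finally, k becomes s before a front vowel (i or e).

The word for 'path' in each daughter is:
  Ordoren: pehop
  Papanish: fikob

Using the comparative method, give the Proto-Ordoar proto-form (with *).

Position 5: Ordoren has p, Papanish has b. Papanish preserves b here (none of its changes turn any other segment into b), so the proto-segment is *b.
Position 1: Ordoren has p, Papanish has f. Taking the neighbouring segments as reconstructed: Ordoren p could go back to *p or *b; Papanish f could go back to *p or *f — the one source consistent with every daughter is *p.
Continuing position by position gives *pekob; check it forward:
Ordoren: *pekob > pekop > pehop  (by unconditioned shift, unconditioned shift)
Papanish: *pekob > fekob > fikob  (by unconditioned shift, vowel merger)
Only *pekob yields all of Ordoren pehop, Papanish fikob.

*pekob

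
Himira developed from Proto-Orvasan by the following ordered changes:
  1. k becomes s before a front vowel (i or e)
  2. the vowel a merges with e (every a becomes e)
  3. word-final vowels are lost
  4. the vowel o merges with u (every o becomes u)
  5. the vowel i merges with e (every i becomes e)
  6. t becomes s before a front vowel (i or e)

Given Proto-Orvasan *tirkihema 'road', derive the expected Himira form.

sersehem

Himira: start from *tirkihema.
  rule 1 (palatalisation): tirkihema → tirsihema
  rule 2 (vowel merger): tirsihema → tirsiheme
  rule 3 (apocope): tirsiheme → tirsihem
  rule 4: no change — tirsihem
  rule 5 (vowel merger): tirsihem → tersehem
  rule 6 (palatalisation): tersehem → sersehem
  ⇒ Himira sersehem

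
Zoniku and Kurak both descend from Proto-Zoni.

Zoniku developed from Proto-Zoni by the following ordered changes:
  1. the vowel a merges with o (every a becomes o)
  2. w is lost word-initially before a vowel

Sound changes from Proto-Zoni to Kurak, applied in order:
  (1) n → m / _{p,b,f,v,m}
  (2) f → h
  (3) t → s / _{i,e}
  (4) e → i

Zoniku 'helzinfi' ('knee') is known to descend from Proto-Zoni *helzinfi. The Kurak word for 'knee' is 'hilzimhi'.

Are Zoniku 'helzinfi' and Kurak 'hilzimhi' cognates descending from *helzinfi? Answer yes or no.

Derive the expected Kurak reflex of *helzinfi:
Kurak: *helzinfi
  helzinfi → helzimfi   [nasal place assimilation]
  helzimfi → helzimhi   [unconditioned shift]
  helzimhi (rule 3 does not apply)
  helzimhi → hilzimhi   [vowel merger]
  giving Kurak hilzimhi.
Kurak 'hilzimhi' matches the regular reflex exactly, so the pair is cognate.

yes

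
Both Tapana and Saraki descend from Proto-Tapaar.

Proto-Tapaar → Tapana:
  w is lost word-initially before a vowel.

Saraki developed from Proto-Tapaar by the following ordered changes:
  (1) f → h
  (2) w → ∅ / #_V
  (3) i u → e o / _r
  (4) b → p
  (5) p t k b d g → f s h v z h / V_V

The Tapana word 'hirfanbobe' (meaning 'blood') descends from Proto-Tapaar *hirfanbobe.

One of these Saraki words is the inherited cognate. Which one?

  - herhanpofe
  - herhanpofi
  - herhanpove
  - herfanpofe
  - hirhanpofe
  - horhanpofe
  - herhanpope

herhanpofe

Saraki: *hirfanbobe > hirhanbobe > herhanbobe > herhanpope > herhanpofe  (by unconditioned shift, pre-rhotic lowering, unconditioned shift, intervocalic lenition)
The other candidates each miss or misapply at least one Saraki change.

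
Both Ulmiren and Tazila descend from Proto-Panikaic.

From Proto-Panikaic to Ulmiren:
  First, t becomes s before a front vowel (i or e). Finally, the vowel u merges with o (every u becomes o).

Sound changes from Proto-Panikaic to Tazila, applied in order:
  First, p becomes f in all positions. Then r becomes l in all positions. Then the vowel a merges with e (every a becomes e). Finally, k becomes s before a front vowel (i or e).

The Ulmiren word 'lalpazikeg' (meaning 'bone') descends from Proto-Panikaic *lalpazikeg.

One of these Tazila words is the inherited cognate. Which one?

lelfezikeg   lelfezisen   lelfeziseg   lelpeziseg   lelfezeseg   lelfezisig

lelfeziseg

Tazila: start from *lalpazikeg.
  rule 1 (unconditioned shift): lalpazikeg → lalfazikeg
  rule 2: no change — lalfazikeg
  rule 3 (vowel merger): lalfazikeg → lelfezikeg
  rule 4 (palatalisation): lelfezikeg → lelfeziseg
  ⇒ Tazila lelfeziseg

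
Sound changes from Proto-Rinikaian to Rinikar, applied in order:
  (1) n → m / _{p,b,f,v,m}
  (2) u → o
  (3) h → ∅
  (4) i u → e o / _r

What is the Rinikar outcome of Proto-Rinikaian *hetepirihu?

eteperio

Rinikar: *hetepirihu
  hetepirihu (rule 1 does not apply)
  hetepirihu → hetepiriho   [vowel merger]
  hetepiriho → etepirio   [h-loss]
  etepirio → eteperio   [pre-rhotic lowering]
  giving Rinikar eteperio.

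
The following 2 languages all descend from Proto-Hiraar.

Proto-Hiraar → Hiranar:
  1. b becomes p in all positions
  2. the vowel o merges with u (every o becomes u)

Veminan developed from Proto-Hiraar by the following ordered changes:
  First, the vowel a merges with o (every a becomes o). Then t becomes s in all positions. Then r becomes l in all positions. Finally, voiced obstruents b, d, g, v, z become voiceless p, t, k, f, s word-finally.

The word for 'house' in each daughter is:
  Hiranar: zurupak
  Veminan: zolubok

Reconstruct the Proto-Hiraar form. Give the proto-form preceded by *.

Position 2: Hiranar has u, Veminan has o. Taking the neighbouring segments as reconstructed: Hiranar u could go back to *o or *u; Veminan o could go back to *a or *o — the one source consistent with every daughter is *o.
Position 6: Hiranar has a, Veminan has o. Hiranar preserves a here (none of its changes turn any other segment into a), so the proto-segment is *a.
Continuing position by position gives *zorubak; check it forward:
Hiranar: start from *zorubak.
  rule 1 (unconditioned shift): zorubak → zorupak
  rule 2 (vowel merger): zorupak → zurupak
  ⇒ Hiranar zurupak
Veminan: *zorubak
  zorubak → zorubok   [vowel merger]
  zorubok (rule 2 does not apply)
  zorubok → zolubok   [unconditioned shift]
  zolubok (rule 4 does not apply)
  giving Veminan zolubok.
Only *zorubak yields all of Hiranar zurupak, Veminan zolubok.

*zorubak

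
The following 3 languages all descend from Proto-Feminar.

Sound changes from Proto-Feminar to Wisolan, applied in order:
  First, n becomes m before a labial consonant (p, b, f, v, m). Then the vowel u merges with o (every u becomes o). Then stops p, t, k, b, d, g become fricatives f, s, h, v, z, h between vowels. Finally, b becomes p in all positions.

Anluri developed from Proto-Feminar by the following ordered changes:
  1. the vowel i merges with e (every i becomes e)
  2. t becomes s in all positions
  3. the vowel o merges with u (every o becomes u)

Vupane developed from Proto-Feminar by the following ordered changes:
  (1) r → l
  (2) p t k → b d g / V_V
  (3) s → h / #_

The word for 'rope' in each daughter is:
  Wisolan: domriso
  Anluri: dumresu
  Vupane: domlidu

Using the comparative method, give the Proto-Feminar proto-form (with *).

Position 2: Wisolan has o, Anluri has u, Vupane has o. Vupane preserves o here (none of its changes turn any other segment into o), so the proto-segment is *o.
Position 7: Wisolan has o, Anluri has u, Vupane has u. Vupane preserves u here (none of its changes turn any other segment into u), so the proto-segment is *u.
Verify the candidate proto-form against each daughter:
Wisolan: *domritu
  domritu (rule 1 does not apply)
  domritu → domrito   [vowel merger]
  domrito → domriso   [intervocalic lenition]
  domriso (rule 4 does not apply)
  giving Wisolan domriso.
Anluri: *domritu > domretu > domresu > dumresu  (by vowel merger, unconditioned shift, vowel merger)
Vupane: start from *domritu.
  rule 1 (unconditioned shift): domritu → domlitu
  rule 2 (intervocalic voicing): domlitu → domlidu
  rule 3: no change — domlidu
  ⇒ Vupane domlidu
Only *domritu yields all of Wisolan domriso, Anluri dumresu, Vupane domlidu.

*domritu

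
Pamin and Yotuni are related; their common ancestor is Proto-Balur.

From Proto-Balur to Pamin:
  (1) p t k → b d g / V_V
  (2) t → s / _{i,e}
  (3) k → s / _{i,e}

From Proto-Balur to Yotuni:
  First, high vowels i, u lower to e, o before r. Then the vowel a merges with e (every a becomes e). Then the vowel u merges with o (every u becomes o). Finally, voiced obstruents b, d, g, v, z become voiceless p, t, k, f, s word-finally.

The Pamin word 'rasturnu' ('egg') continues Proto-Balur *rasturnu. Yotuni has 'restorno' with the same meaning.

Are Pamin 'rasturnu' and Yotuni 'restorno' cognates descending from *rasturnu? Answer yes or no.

yes

Derive the expected Yotuni reflex of *rasturnu:
Yotuni: *rasturnu > rastornu > restornu > restorno  (by pre-rhotic lowering, vowel merger, vowel merger)
Yotuni 'restorno' matches the regular reflex exactly, so the pair is cognate.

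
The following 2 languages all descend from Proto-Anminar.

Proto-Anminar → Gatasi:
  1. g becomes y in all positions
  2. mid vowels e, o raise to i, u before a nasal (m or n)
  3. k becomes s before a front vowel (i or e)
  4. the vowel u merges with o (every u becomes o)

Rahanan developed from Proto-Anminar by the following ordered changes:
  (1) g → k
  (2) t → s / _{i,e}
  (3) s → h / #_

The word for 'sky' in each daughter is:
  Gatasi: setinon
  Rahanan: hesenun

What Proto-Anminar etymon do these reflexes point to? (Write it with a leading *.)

Position 4: Gatasi has i, Rahanan has e. Rahanan preserves e here (none of its changes turn any other segment into e), so the proto-segment is *e.
Position 3: Gatasi has t, Rahanan has s. Gatasi preserves t here (none of its changes turn any other segment into t), so the proto-segment is *t.
Position 6: Gatasi has o, Rahanan has u. Rahanan preserves u here (none of its changes turn any other segment into u), so the proto-segment is *u.
Continuing position by position gives *setenun; check it forward:
Gatasi: start from *setenun.
  rule 1: no change — setenun
  rule 2 (pre-nasal raising): setenun → setinun
  rule 3: no change — setinun
  rule 4 (vowel merger): setinun → setinon
  ⇒ Gatasi setinon
Rahanan: start from *setenun.
  rule 1: no change — setenun
  rule 2 (palatalisation): setenun → sesenun
  rule 3 (debuccalisation): sesenun → hesenun
  ⇒ Rahanan hesenun
No other proto-form is consistent with every reflex, so the reconstruction is *setenun.

*setenun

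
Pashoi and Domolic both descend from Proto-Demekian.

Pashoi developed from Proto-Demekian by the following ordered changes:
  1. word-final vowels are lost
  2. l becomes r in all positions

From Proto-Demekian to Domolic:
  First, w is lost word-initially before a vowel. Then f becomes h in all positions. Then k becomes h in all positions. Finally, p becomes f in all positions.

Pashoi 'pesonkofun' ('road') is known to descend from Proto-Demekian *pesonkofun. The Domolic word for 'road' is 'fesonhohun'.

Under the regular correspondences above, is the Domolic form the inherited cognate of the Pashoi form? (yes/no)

yes

Derive the expected Domolic reflex of *pesonkofun:
Domolic: start from *pesonkofun.
  rule 1: no change — pesonkofun
  rule 2 (unconditioned shift): pesonkofun → pesonkohun
  rule 3 (unconditioned shift): pesonkohun → pesonhohun
  rule 4 (unconditioned shift): pesonhohun → fesonhohun
  ⇒ Domolic fesonhohun
Domolic 'fesonhohun' matches the regular reflex exactly, so the pair is cognate.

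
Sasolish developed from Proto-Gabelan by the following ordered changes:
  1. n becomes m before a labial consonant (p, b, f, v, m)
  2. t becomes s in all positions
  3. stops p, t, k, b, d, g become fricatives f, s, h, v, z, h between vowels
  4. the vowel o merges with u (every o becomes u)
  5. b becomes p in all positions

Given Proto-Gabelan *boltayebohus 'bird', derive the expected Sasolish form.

Sasolish: start from *boltayebohus.
  rule 1: no change — boltayebohus
  rule 2 (unconditioned shift): boltayebohus → bolsayebohus
  rule 3 (intervocalic lenition): bolsayebohus → bolsayevohus
  rule 4 (vowel merger): bolsayevohus → bulsayevuhus
  rule 5 (unconditioned shift): bulsayevuhus → pulsayevuhus
  ⇒ Sasolish pulsayevuhus

pulsayevuhus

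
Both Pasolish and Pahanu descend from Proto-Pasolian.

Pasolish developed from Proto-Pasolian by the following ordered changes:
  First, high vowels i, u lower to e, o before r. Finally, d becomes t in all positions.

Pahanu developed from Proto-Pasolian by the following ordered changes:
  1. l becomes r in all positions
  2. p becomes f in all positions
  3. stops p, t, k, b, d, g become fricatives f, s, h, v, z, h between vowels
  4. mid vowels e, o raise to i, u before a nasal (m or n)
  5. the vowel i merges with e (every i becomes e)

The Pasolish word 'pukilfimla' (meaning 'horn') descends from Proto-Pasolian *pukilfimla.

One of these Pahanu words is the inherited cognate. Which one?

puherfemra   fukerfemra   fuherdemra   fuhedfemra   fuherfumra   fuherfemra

fuherfemra

Pahanu: *pukilfimla
  pukilfimla → pukirfimra   [unconditioned shift]
  pukirfimra → fukirfimra   [unconditioned shift]
  fukirfimra → fuhirfimra   [intervocalic lenition]
  fuhirfimra (rule 4 does not apply)
  fuhirfimra → fuherfemra   [vowel merger]
  giving Pahanu fuherfemra.
The other candidates each miss or misapply at least one Pahanu change.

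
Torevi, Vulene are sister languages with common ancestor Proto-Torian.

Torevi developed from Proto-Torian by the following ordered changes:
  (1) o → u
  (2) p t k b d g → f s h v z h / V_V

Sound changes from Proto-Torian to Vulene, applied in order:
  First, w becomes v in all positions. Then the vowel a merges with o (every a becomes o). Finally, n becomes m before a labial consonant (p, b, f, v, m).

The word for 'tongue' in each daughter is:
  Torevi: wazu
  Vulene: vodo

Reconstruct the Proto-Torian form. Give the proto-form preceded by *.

*wado

Position 2: Torevi has a, Vulene has o. Torevi preserves a here (none of its changes turn any other segment into a), so the proto-segment is *a.
Position 3: Torevi has z, Vulene has d. Vulene preserves d here (none of its changes turn any other segment into d), so the proto-segment is *d.
Verify the candidate proto-form against each daughter:
Torevi: start from *wado.
  rule 1 (vowel merger): wado → wadu
  rule 2 (intervocalic lenition): wadu → wazu
  ⇒ Torevi wazu
Vulene: *wado > vado > vodo  (by unconditioned shift, vowel merger)
*wado is the unique common source.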